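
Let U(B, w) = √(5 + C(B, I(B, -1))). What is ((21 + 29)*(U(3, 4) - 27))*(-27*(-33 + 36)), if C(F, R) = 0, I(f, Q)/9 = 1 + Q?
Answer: 109350 - 4050*√5 ≈ 1.0029e+5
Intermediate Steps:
I(f, Q) = 9 + 9*Q (I(f, Q) = 9*(1 + Q) = 9 + 9*Q)
U(B, w) = √5 (U(B, w) = √(5 + 0) = √5)
((21 + 29)*(U(3, 4) - 27))*(-27*(-33 + 36)) = ((21 + 29)*(√5 - 27))*(-27*(-33 + 36)) = (50*(-27 + √5))*(-27*3) = (-1350 + 50*√5)*(-81) = 109350 - 4050*√5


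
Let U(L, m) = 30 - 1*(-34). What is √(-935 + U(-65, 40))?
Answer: I*√871 ≈ 29.513*I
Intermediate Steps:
U(L, m) = 64 (U(L, m) = 30 + 34 = 64)
√(-935 + U(-65, 40)) = √(-935 + 64) = √(-871) = I*√871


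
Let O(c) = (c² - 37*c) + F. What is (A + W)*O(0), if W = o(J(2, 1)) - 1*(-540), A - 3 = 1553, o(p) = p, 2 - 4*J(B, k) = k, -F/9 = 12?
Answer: -226395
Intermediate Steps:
F = -108 (F = -9*12 = -108)
J(B, k) = ½ - k/4
A = 1556 (A = 3 + 1553 = 1556)
W = 2161/4 (W = (½ - ¼*1) - 1*(-540) = (½ - ¼) + 540 = ¼ + 540 = 2161/4 ≈ 540.25)
O(c) = -108 + c² - 37*c (O(c) = (c² - 37*c) - 108 = -108 + c² - 37*c)
(A + W)*O(0) = (1556 + 2161/4)*(-108 + 0² - 37*0) = 8385*(-108 + 0 + 0)/4 = (8385/4)*(-108) = -226395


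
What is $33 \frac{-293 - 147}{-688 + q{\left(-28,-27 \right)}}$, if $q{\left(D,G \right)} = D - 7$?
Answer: $\frac{4840}{241} \approx 20.083$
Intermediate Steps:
$q{\left(D,G \right)} = -7 + D$ ($q{\left(D,G \right)} = D - 7 = -7 + D$)
$33 \frac{-293 - 147}{-688 + q{\left(-28,-27 \right)}} = 33 \frac{-293 - 147}{-688 - 35} = 33 \left(- \frac{440}{-688 - 35}\right) = 33 \left(- \frac{440}{-723}\right) = 33 \left(\left(-440\right) \left(- \frac{1}{723}\right)\right) = 33 \cdot \frac{440}{723} = \frac{4840}{241}$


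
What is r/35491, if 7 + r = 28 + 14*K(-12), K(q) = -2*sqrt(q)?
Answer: 21/35491 - 56*I*sqrt(3)/35491 ≈ 0.0005917 - 0.0027329*I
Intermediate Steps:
r = 21 - 56*I*sqrt(3) (r = -7 + (28 + 14*(-4*I*sqrt(3))) = -7 + (28 - 56*I*sqrt(3)) = 21 - 56*I*sqrt(3) ≈ 21.0 - 96.995*I)
r/35491 = (21 - 56*I*sqrt(3))/35491 = (21 - 56*I*sqrt(3))*(1/35491) = 21/35491 - 56*I*sqrt(3)/35491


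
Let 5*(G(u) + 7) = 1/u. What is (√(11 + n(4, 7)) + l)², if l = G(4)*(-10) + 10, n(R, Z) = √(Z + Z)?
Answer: (159 + 2*√(11 + √14))²/4 ≈ 6945.5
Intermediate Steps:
n(R, Z) = √2*√Z (n(R, Z) = √(2*Z) = √2*√Z)
G(u) = -7 + 1/(5*u) (G(u) = -7 + (1/u)/5 = -7 + 1/(5*u))
l = 159/2 (l = (-7 + (⅕)/4)*(-10) + 10 = (-7 + (⅕)*(¼))*(-10) + 10 = (-7 + 1/20)*(-10) + 10 = -139/20*(-10) + 10 = 139/2 + 10 = 159/2 ≈ 79.500)
(√(11 + n(4, 7)) + l)² = (√(11 + √2*√7) + 159/2)² = (√(11 + √14) + 159/2)² = (159/2 + √(11 + √14))²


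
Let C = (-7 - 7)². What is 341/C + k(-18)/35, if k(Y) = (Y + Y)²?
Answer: 37993/980 ≈ 38.768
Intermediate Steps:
k(Y) = 4*Y² (k(Y) = (2*Y)² = 4*Y²)
C = 196 (C = (-14)² = 196)
341/C + k(-18)/35 = 341/196 + (4*(-18)²)/35 = 341*(1/196) + (4*324)*(1/35) = 341/196 + 1296*(1/35) = 341/196 + 1296/35 = 37993/980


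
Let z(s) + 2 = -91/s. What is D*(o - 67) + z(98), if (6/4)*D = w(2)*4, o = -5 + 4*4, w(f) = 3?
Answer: -6313/14 ≈ -450.93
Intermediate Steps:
o = 11 (o = -5 + 16 = 11)
z(s) = -2 - 91/s
D = 8 (D = 2*(3*4)/3 = (⅔)*12 = 8)
D*(o - 67) + z(98) = 8*(11 - 67) + (-2 - 91/98) = 8*(-56) + (-2 - 91*1/98) = -448 + (-2 - 13/14) = -448 - 41/14 = -6313/14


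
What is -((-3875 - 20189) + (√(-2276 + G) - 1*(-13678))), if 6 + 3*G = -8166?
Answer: 10386 - 50*I*√2 ≈ 10386.0 - 70.711*I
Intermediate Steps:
G = -2724 (G = -2 + (⅓)*(-8166) = -2 - 2722 = -2724)
-((-3875 - 20189) + (√(-2276 + G) - 1*(-13678))) = -((-3875 - 20189) + (√(-2276 - 2724) - 1*(-13678))) = -(-24064 + (√(-5000) + 13678)) = -(-24064 + (50*I*√2 + 13678)) = -(-24064 + (13678 + 50*I*√2)) = -(-10386 + 50*I*√2) = 10386 - 50*I*√2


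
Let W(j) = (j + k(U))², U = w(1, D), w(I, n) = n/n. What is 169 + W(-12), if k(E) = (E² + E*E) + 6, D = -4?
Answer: 185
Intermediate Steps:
w(I, n) = 1
U = 1
k(E) = 6 + 2*E² (k(E) = (E² + E²) + 6 = 2*E² + 6 = 6 + 2*E²)
W(j) = (8 + j)² (W(j) = (j + (6 + 2*1²))² = (j + (6 + 2*1))² = (j + (6 + 2))² = (j + 8)² = (8 + j)²)
169 + W(-12) = 169 + (8 - 12)² = 169 + (-4)² = 169 + 16 = 185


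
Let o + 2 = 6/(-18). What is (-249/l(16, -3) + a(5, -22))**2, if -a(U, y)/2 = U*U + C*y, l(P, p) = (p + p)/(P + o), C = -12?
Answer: 4225/36 ≈ 117.36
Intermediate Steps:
o = -7/3 (o = -2 + 6/(-18) = -2 + 6*(-1/18) = -2 - 1/3 = -7/3 ≈ -2.3333)
l(P, p) = 2*p/(-7/3 + P) (l(P, p) = (p + p)/(P - 7/3) = (2*p)/(-7/3 + P) = 2*p/(-7/3 + P))
a(U, y) = -2*U**2 + 24*y (a(U, y) = -2*(U*U - 12*y) = -2*(U**2 - 12*y) = -2*U**2 + 24*y)
(-249/l(16, -3) + a(5, -22))**2 = (-249/(6*(-3)/(-7 + 3*16)) + (-2*5**2 + 24*(-22)))**2 = (-249/(6*(-3)/(-7 + 48)) + (-2*25 - 528))**2 = (-249/(6*(-3)/41) + (-50 - 528))**2 = (-249/(6*(-3)*(1/41)) - 578)**2 = (-249/(-18/41) - 578)**2 = (-249*(-41/18) - 578)**2 = (3403/6 - 578)**2 = (-65/6)**2 = 4225/36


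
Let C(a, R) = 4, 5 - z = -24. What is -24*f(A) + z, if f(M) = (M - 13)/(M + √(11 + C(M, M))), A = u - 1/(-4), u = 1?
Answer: 119/43 + 4512*√15/215 ≈ 84.046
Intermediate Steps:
z = 29 (z = 5 - 1*(-24) = 5 + 24 = 29)
A = 5/4 (A = 1 - 1/(-4) = 1 - 1*(-¼) = 1 + ¼ = 5/4 ≈ 1.2500)
f(M) = (-13 + M)/(M + √15) (f(M) = (M - 13)/(M + √(11 + 4)) = (-13 + M)/(M + √15))
-24*f(A) + z = -24*(-13 + 5/4)/(5/4 + √15) + 29 = -24*(-47)/((5/4 + √15)*4) + 29 = -(-282)/(5/4 + √15) + 29 = 282/(5/4 + √15) + 29 = 29 + 282/(5/4 + √15)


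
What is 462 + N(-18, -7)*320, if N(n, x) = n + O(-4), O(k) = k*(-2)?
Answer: -2738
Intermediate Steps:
O(k) = -2*k
N(n, x) = 8 + n (N(n, x) = n - 2*(-4) = n + 8 = 8 + n)
462 + N(-18, -7)*320 = 462 + (8 - 18)*320 = 462 - 10*320 = 462 - 3200 = -2738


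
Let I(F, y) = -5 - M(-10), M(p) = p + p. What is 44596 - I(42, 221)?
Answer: 44581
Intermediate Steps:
M(p) = 2*p
I(F, y) = 15 (I(F, y) = -5 - 2*(-10) = -5 - 1*(-20) = -5 + 20 = 15)
44596 - I(42, 221) = 44596 - 1*15 = 44596 - 15 = 44581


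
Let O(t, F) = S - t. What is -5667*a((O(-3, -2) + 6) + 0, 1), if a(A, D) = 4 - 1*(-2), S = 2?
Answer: -34002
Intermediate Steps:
O(t, F) = 2 - t
a(A, D) = 6 (a(A, D) = 4 + 2 = 6)
-5667*a((O(-3, -2) + 6) + 0, 1) = -5667*6 = -34002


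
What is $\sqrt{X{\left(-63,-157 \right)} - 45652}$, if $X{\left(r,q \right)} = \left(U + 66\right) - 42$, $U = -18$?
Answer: $i \sqrt{45646} \approx 213.65 i$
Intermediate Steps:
$X{\left(r,q \right)} = 6$ ($X{\left(r,q \right)} = \left(-18 + 66\right) - 42 = 48 - 42 = 6$)
$\sqrt{X{\left(-63,-157 \right)} - 45652} = \sqrt{6 - 45652} = \sqrt{-45646} = i \sqrt{45646}$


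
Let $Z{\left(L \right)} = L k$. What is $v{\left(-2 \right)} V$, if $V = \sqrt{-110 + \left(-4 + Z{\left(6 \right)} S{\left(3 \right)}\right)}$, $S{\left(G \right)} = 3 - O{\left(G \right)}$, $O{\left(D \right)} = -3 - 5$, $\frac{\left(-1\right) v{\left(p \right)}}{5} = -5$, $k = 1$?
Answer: $100 i \sqrt{3} \approx 173.21 i$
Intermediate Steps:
$v{\left(p \right)} = 25$ ($v{\left(p \right)} = \left(-5\right) \left(-5\right) = 25$)
$O{\left(D \right)} = -8$ ($O{\left(D \right)} = -3 - 5 = -8$)
$S{\left(G \right)} = 11$ ($S{\left(G \right)} = 3 - -8 = 3 + 8 = 11$)
$Z{\left(L \right)} = L$ ($Z{\left(L \right)} = L 1 = L$)
$V = 4 i \sqrt{3}$ ($V = \sqrt{-110 + \left(-4 + 6 \cdot 11\right)} = \sqrt{-110 + \left(-4 + 66\right)} = \sqrt{-110 + 62} = \sqrt{-48} = 4 i \sqrt{3} \approx 6.9282 i$)
$v{\left(-2 \right)} V = 25 \cdot 4 i \sqrt{3} = 100 i \sqrt{3}$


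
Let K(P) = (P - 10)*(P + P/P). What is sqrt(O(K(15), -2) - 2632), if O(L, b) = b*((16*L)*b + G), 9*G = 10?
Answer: 2*sqrt(5593)/3 ≈ 49.858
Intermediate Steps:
G = 10/9 (G = (1/9)*10 = 10/9 ≈ 1.1111)
K(P) = (1 + P)*(-10 + P) (K(P) = (-10 + P)*(P + 1) = (-10 + P)*(1 + P) = (1 + P)*(-10 + P))
O(L, b) = b*(10/9 + 16*L*b) (O(L, b) = b*((16*L)*b + 10/9) = b*(16*L*b + 10/9) = b*(10/9 + 16*L*b))
sqrt(O(K(15), -2) - 2632) = sqrt((2/9)*(-2)*(5 + 72*(-10 + 15**2 - 9*15)*(-2)) - 2632) = sqrt((2/9)*(-2)*(5 + 72*(-10 + 225 - 135)*(-2)) - 2632) = sqrt((2/9)*(-2)*(5 + 72*80*(-2)) - 2632) = sqrt((2/9)*(-2)*(5 - 11520) - 2632) = sqrt((2/9)*(-2)*(-11515) - 2632) = sqrt(46060/9 - 2632) = sqrt(22372/9) = 2*sqrt(5593)/3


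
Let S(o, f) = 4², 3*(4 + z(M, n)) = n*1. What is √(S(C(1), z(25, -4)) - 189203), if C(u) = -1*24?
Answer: I*√189187 ≈ 434.96*I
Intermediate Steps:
z(M, n) = -4 + n/3 (z(M, n) = -4 + (n*1)/3 = -4 + n/3)
C(u) = -24
S(o, f) = 16
√(S(C(1), z(25, -4)) - 189203) = √(16 - 189203) = √(-189187) = I*√189187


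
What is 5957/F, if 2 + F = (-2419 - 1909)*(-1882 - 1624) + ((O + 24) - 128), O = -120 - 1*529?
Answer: 5957/15173213 ≈ 0.00039260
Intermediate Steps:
O = -649 (O = -120 - 529 = -649)
F = 15173213 (F = -2 + ((-2419 - 1909)*(-1882 - 1624) + ((-649 + 24) - 128)) = -2 + (-4328*(-3506) + (-625 - 128)) = -2 + (15173968 - 753) = -2 + 15173215 = 15173213)
5957/F = 5957/15173213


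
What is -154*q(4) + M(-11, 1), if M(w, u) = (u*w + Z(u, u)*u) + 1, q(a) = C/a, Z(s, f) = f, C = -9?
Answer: 675/2 ≈ 337.50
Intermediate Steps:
q(a) = -9/a
M(w, u) = 1 + u² + u*w (M(w, u) = (u*w + u*u) + 1 = (u*w + u²) + 1 = (u² + u*w) + 1 = 1 + u² + u*w)
-154*q(4) + M(-11, 1) = -(-1386)/4 + (1 + 1² + 1*(-11)) = -(-1386)/4 + (1 + 1 - 11) = -154*(-9/4) - 9 = 693/2 - 9 = 675/2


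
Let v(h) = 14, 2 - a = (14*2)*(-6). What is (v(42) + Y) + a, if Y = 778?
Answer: 962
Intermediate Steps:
a = 170 (a = 2 - 14*2*(-6) = 2 - 28*(-6) = 2 - 1*(-168) = 2 + 168 = 170)
(v(42) + Y) + a = (14 + 778) + 170 = 792 + 170 = 962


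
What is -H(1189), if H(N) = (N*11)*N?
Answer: -15550931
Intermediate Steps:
H(N) = 11*N² (H(N) = (11*N)*N = 11*N²)
-H(1189) = -11*1189² = -11*1413721 = -1*15550931 = -15550931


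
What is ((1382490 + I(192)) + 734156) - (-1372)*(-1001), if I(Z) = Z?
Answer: 743466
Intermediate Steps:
((1382490 + I(192)) + 734156) - (-1372)*(-1001) = ((1382490 + 192) + 734156) - (-1372)*(-1001) = (1382682 + 734156) - 1*1373372 = 2116838 - 1373372 = 743466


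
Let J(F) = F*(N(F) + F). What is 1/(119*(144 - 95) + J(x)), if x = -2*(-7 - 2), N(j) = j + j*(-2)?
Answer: 1/5831 ≈ 0.00017150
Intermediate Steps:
N(j) = -j (N(j) = j - 2*j = -j)
x = 18 (x = -2*(-9) = 18)
J(F) = 0 (J(F) = F*(-F + F) = F*0 = 0)
1/(119*(144 - 95) + J(x)) = 1/(119*(144 - 95) + 0) = 1/(119*49 + 0) = 1/(5831 + 0) = 1/5831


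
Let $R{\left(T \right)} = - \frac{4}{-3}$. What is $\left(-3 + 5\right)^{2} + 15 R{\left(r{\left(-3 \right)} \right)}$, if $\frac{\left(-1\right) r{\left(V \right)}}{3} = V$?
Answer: $24$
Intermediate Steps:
$r{\left(V \right)} = - 3 V$
$R{\left(T \right)} = \frac{4}{3}$ ($R{\left(T \right)} = \left(-4\right) \left(- \frac{1}{3}\right) = \frac{4}{3}$)
$\left(-3 + 5\right)^{2} + 15 R{\left(r{\left(-3 \right)} \right)} = \left(-3 + 5\right)^{2} + 15 \cdot \frac{4}{3} = 2^{2} + 20 = 4 + 20 = 24$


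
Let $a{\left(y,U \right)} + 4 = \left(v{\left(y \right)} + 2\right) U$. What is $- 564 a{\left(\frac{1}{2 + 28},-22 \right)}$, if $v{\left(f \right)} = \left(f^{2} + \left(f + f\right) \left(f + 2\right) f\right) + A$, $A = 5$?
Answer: $\frac{100329584}{1125} \approx 89182.0$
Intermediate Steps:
$v{\left(f \right)} = 5 + f^{2} + 2 f^{2} \left(2 + f\right)$ ($v{\left(f \right)} = \left(f^{2} + \left(f + f\right) \left(f + 2\right) f\right) + 5 = \left(f^{2} + 2 f \left(2 + f\right) f\right) + 5 = \left(f^{2} + 2 f^{2} \left(2 + f\right)\right) + 5 = 5 + f^{2} + 2 f^{2} \left(2 + f\right)$)
$a{\left(y,U \right)} = -4 + U \left(7 + 2 y^{3} + 5 y^{2}\right)$ ($a{\left(y,U \right)} = -4 + \left(\left(5 + 2 y^{3} + 5 y^{2}\right) + 2\right) U = -4 + \left(7 + 2 y^{3} + 5 y^{2}\right) U = -4 + U \left(7 + 2 y^{3} + 5 y^{2}\right)$)
$- 564 a{\left(\frac{1}{2 + 28},-22 \right)} = - 564 \left(-4 + 2 \left(-22\right) - 22 \left(5 + 2 \left(\frac{1}{2 + 28}\right)^{3} + 5 \left(\frac{1}{2 + 28}\right)^{2}\right)\right) = - 564 \left(-4 - 44 - 22 \left(5 + 2 \left(\frac{1}{30}\right)^{3} + 5 \left(\frac{1}{30}\right)^{2}\right)\right) = - 564 \left(-4 - 44 - 22 \left(5 + \frac{2}{27000} + \frac{5}{900}\right)\right) = - 564 \left(-4 - 44 - 22 \left(5 + 2 \cdot \frac{1}{27000} + 5 \cdot \frac{1}{900}\right)\right) = - 564 \left(-4 - 44 - 22 \left(5 + \frac{1}{13500} + \frac{1}{180}\right)\right) = - 564 \left(-4 - 44 - \frac{371668}{3375}\right) = \left(-564\right) \left(- \frac{533668}{3375}\right) = \frac{100329584}{1125}$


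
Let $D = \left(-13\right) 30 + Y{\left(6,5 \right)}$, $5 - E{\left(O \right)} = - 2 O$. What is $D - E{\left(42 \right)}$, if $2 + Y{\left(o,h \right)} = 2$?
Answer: $-479$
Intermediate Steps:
$E{\left(O \right)} = 5 + 2 O$ ($E{\left(O \right)} = 5 - - 2 O = 5 + 2 O$)
$Y{\left(o,h \right)} = 0$ ($Y{\left(o,h \right)} = -2 + 2 = 0$)
$D = -390$ ($D = \left(-13\right) 30 + 0 = -390 + 0 = -390$)
$D - E{\left(42 \right)} = -390 - \left(5 + 2 \cdot 42\right) = -390 - \left(5 + 84\right) = -390 - 89 = -479$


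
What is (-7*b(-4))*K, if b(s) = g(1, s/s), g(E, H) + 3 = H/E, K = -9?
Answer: -126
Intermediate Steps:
g(E, H) = -3 + H/E
b(s) = -2 (b(s) = -3 + (s/s)/1 = -3 + 1*1 = -3 + 1 = -2)
(-7*b(-4))*K = -7*(-2)*(-9) = 14*(-9) = -126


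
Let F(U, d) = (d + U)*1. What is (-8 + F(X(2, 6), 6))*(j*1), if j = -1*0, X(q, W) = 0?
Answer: 0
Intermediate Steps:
j = 0
F(U, d) = U + d (F(U, d) = (U + d)*1 = U + d)
(-8 + F(X(2, 6), 6))*(j*1) = (-8 + (0 + 6))*(0*1) = (-8 + 6)*0 = -2*0 = 0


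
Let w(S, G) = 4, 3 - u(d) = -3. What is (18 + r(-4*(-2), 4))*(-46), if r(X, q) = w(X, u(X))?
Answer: -1012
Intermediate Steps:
u(d) = 6 (u(d) = 3 - 1*(-3) = 3 + 3 = 6)
r(X, q) = 4
(18 + r(-4*(-2), 4))*(-46) = (18 + 4)*(-46) = 22*(-46) = -1012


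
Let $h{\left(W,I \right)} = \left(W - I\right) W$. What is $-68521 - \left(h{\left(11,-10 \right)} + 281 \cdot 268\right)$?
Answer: $-144060$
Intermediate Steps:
$h{\left(W,I \right)} = W \left(W - I\right)$
$-68521 - \left(h{\left(11,-10 \right)} + 281 \cdot 268\right) = -68521 - \left(11 \left(11 - -10\right) + 281 \cdot 268\right) = -68521 - \left(11 \left(11 + 10\right) + 75308\right) = -68521 - \left(11 \cdot 21 + 75308\right) = -68521 - \left(231 + 75308\right) = -68521 - 75539 = -144060$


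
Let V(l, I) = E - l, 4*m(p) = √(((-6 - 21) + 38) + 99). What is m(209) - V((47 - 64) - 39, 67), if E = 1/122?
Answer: -6833/122 + √110/4 ≈ -53.386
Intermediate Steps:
E = 1/122 ≈ 0.0081967
m(p) = √110/4 (m(p) = √(((-6 - 21) + 38) + 99)/4 = √((-27 + 38) + 99)/4 = √(11 + 99)/4 = √110/4)
V(l, I) = 1/122 - l
m(209) - V((47 - 64) - 39, 67) = √110/4 - (1/122 - ((47 - 64) - 39)) = √110/4 - (1/122 - (-17 - 39)) = √110/4 - (1/122 - 1*(-56)) = √110/4 - (1/122 + 56) = √110/4 - 1*6833/122 = √110/4 - 6833/122 = -6833/122 + √110/4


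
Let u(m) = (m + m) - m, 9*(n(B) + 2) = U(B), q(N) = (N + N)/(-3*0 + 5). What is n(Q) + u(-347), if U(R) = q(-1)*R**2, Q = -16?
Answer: -16217/45 ≈ -360.38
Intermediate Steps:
q(N) = 2*N/5 (q(N) = (2*N)/(0 + 5) = (2*N)/5 = (2*N)*(1/5) = 2*N/5)
U(R) = -2*R**2/5 (U(R) = ((2/5)*(-1))*R**2 = -2*R**2/5)
n(B) = -2 - 2*B**2/45 (n(B) = -2 + (-2*B**2/5)/9 = -2 - 2*B**2/45)
u(m) = m (u(m) = 2*m - m = m)
n(Q) + u(-347) = (-2 - 2/45*(-16)**2) - 347 = (-2 - 2/45*256) - 347 = (-2 - 512/45) - 347 = -602/45 - 347 = -16217/45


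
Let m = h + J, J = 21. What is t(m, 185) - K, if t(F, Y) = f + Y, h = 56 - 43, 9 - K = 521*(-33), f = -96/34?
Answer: -289337/17 ≈ -17020.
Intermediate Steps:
f = -48/17 (f = -96*1/34 = -48/17 ≈ -2.8235)
K = 17202 (K = 9 - 521*(-33) = 9 - 1*(-17193) = 9 + 17193 = 17202)
h = 13
m = 34 (m = 13 + 21 = 34)
t(F, Y) = -48/17 + Y
t(m, 185) - K = (-48/17 + 185) - 1*17202 = 3097/17 - 17202 = -289337/17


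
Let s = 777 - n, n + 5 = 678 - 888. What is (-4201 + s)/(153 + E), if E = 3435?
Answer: -3209/3588 ≈ -0.89437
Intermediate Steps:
n = -215 (n = -5 + (678 - 888) = -5 - 210 = -215)
s = 992 (s = 777 - 1*(-215) = 777 + 215 = 992)
(-4201 + s)/(153 + E) = (-4201 + 992)/(153 + 3435) = -3209/3588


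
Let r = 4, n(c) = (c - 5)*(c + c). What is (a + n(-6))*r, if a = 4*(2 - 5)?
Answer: 480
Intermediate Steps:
n(c) = 2*c*(-5 + c) (n(c) = (-5 + c)*(2*c) = 2*c*(-5 + c))
a = -12 (a = 4*(-3) = -12)
(a + n(-6))*r = (-12 + 2*(-6)*(-5 - 6))*4 = (-12 + 2*(-6)*(-11))*4 = (-12 + 132)*4 = 120*4 = 480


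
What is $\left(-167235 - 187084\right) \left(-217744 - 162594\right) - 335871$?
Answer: $134760643951$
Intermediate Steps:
$\left(-167235 - 187084\right) \left(-217744 - 162594\right) - 335871 = \left(-354319\right) \left(-380338\right) - 335871 = 134760979822 - 335871 = 134760643951$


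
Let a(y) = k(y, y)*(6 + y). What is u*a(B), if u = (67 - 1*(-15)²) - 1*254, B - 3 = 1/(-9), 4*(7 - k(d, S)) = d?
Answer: -1862240/81 ≈ -22991.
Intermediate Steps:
k(d, S) = 7 - d/4
B = 26/9 (B = 3 + 1/(-9) = 3 - ⅑ = 26/9 ≈ 2.8889)
a(y) = (6 + y)*(7 - y/4) (a(y) = (7 - y/4)*(6 + y) = (6 + y)*(7 - y/4))
u = -412 (u = (67 - 1*225) - 254 = (67 - 225) - 254 = -158 - 254 = -412)
u*a(B) = -(-103)*(-28 + 26/9)*(6 + 26/9) = -(-103)*(-226)*80/(9*9) = -412*4520/81 = -1862240/81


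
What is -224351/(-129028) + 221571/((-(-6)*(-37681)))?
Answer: 526994219/694557724 ≈ 0.75875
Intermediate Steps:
-224351/(-129028) + 221571/((-(-6)*(-37681))) = -224351*(-1/129028) + 221571/((-6*37681)) = 224351/129028 + 221571/(-226086) = 224351/129028 + 221571*(-1/226086) = 224351/129028 - 10551/10766 = 526994219/694557724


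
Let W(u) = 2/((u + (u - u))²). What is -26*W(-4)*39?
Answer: -507/4 ≈ -126.75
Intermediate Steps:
W(u) = 2/u² (W(u) = 2/((u + 0)²) = 2/(u²) = 2/u²)
-26*W(-4)*39 = -52/(-4)²*39 = -52/16*39 = -26*⅛*39 = -13/4*39 = -507/4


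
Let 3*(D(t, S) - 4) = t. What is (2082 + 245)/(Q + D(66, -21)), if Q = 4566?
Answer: 2327/4592 ≈ 0.50675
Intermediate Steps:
D(t, S) = 4 + t/3
(2082 + 245)/(Q + D(66, -21)) = (2082 + 245)/(4566 + (4 + (1/3)*66)) = 2327/(4566 + (4 + 22)) = 2327/(4566 + 26) = 2327/4592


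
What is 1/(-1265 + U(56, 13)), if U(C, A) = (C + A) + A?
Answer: -1/1183 ≈ -0.00084531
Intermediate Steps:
U(C, A) = C + 2*A (U(C, A) = (A + C) + A = C + 2*A)
1/(-1265 + U(56, 13)) = 1/(-1265 + (56 + 2*13)) = 1/(-1265 + (56 + 26)) = 1/(-1265 + 82) = 1/(-1183) = -1/1183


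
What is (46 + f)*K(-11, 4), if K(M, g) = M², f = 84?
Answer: 15730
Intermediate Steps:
(46 + f)*K(-11, 4) = (46 + 84)*(-11)² = 130*121 = 15730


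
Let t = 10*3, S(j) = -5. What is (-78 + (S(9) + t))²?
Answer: 2809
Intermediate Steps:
t = 30
(-78 + (S(9) + t))² = (-78 + (-5 + 30))² = (-78 + 25)² = (-53)² = 2809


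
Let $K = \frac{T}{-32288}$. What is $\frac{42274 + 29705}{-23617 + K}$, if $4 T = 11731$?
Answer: $- \frac{3098743936}{1016731505} \approx -3.0478$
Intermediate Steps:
$T = \frac{11731}{4}$ ($T = \frac{1}{4} \cdot 11731 = \frac{11731}{4} \approx 2932.8$)
$K = - \frac{11731}{129152}$ ($K = \frac{11731}{4 \left(-32288\right)} = \frac{11731}{4} \left(- \frac{1}{32288}\right) = - \frac{11731}{129152} \approx -0.090831$)
$\frac{42274 + 29705}{-23617 + K} = \frac{42274 + 29705}{-23617 - \frac{11731}{129152}} = \frac{71979}{- \frac{3050194515}{129152}} = 71979 \left(- \frac{129152}{3050194515}\right) = - \frac{3098743936}{1016731505}$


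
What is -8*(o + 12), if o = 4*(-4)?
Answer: 32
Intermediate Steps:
o = -16
-8*(o + 12) = -8*(-16 + 12) = -8*(-4) = 32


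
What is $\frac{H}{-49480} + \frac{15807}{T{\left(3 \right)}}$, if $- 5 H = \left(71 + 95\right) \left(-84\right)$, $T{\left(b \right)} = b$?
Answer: $\frac{162942082}{30925} \approx 5268.9$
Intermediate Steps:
$H = \frac{13944}{5}$ ($H = - \frac{\left(71 + 95\right) \left(-84\right)}{5} = - \frac{166 \left(-84\right)}{5} = \left(- \frac{1}{5}\right) \left(-13944\right) = \frac{13944}{5} \approx 2788.8$)
$\frac{H}{-49480} + \frac{15807}{T{\left(3 \right)}} = \frac{13944}{5 \left(-49480\right)} + \frac{15807}{3} = \frac{13944}{5} \left(- \frac{1}{49480}\right) + 15807 \cdot \frac{1}{3} = - \frac{1743}{30925} + 5269 = \frac{162942082}{30925}$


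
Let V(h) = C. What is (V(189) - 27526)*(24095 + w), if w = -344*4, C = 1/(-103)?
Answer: -64412431701/103 ≈ -6.2536e+8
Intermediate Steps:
C = -1/103 ≈ -0.0097087
V(h) = -1/103
w = -1376
(V(189) - 27526)*(24095 + w) = (-1/103 - 27526)*(24095 - 1376) = -2835179/103*22719 = -64412431701/103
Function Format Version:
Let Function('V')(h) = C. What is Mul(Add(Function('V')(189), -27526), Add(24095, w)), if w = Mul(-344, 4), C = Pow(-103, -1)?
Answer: Rational(-64412431701, 103) ≈ -6.2536e+8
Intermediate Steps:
C = Rational(-1, 103) ≈ -0.0097087
Function('V')(h) = Rational(-1, 103)
w = -1376
Mul(Add(Function('V')(189), -27526), Add(24095, w)) = Mul(Add(Rational(-1, 103), -27526), Add(24095, -1376)) = Mul(Rational(-2835179, 103), 22719) = Rational(-64412431701, 103)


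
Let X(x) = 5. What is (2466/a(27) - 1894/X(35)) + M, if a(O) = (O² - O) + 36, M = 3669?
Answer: 675176/205 ≈ 3293.5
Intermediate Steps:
a(O) = 36 + O² - O
(2466/a(27) - 1894/X(35)) + M = (2466/(36 + 27² - 1*27) - 1894/5) + 3669 = (2466/(36 + 729 - 27) - 1894*⅕) + 3669 = (2466/738 - 1894/5) + 3669 = (2466*(1/738) - 1894/5) + 3669 = (137/41 - 1894/5) + 3669 = -76969/205 + 3669 = 675176/205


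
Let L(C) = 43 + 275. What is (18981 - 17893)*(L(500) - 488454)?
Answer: -531091968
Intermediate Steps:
L(C) = 318
(18981 - 17893)*(L(500) - 488454) = (18981 - 17893)*(318 - 488454) = 1088*(-488136) = -531091968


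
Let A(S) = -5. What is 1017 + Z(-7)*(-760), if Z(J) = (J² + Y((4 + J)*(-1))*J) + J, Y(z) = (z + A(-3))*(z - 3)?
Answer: -30903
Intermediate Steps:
Y(z) = (-5 + z)*(-3 + z) (Y(z) = (z - 5)*(z - 3) = (-5 + z)*(-3 + z))
Z(J) = J + J² + J*(47 + (-4 - J)² + 8*J) (Z(J) = (J² + (15 + ((4 + J)*(-1))² - 8*(4 + J)*(-1))*J) + J = (J² + (15 + (-4 - J)² - 8*(-4 - J))*J) + J = (J² + (15 + (-4 - J)² + (32 + 8*J))*J) + J = (J² + (47 + (-4 - J)² + 8*J)*J) + J = (J² + J*(47 + (-4 - J)² + 8*J)) + J = J + J² + J*(47 + (-4 - J)² + 8*J))
1017 + Z(-7)*(-760) = 1017 - 7*(64 + (-7)² + 17*(-7))*(-760) = 1017 - 7*(64 + 49 - 119)*(-760) = 1017 - 7*(-6)*(-760) = 1017 + 42*(-760) = 1017 - 31920 = -30903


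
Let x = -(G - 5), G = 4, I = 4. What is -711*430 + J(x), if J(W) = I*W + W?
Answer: -305725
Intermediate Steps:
x = 1 (x = -(4 - 5) = -1*(-1) = 1)
J(W) = 5*W (J(W) = 4*W + W = 5*W)
-711*430 + J(x) = -711*430 + 5*1 = -305730 + 5 = -305725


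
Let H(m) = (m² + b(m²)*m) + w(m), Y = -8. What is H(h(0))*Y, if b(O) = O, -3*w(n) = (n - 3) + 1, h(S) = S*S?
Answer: -16/3 ≈ -5.3333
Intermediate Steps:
h(S) = S²
w(n) = ⅔ - n/3 (w(n) = -((n - 3) + 1)/3 = -((-3 + n) + 1)/3 = -(-2 + n)/3 = ⅔ - n/3)
H(m) = ⅔ + m² + m³ - m/3 (H(m) = (m² + m²*m) + (⅔ - m/3) = (m² + m³) + (⅔ - m/3) = ⅔ + m² + m³ - m/3)
H(h(0))*Y = (⅔ + (0²)² + (0²)³ - ⅓*0²)*(-8) = (⅔ + 0² + 0³ - ⅓*0)*(-8) = (⅔ + 0 + 0 + 0)*(-8) = (⅔)*(-8) = -16/3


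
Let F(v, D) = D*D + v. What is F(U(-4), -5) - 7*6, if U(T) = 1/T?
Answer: -69/4 ≈ -17.250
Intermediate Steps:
F(v, D) = v + D² (F(v, D) = D² + v = v + D²)
F(U(-4), -5) - 7*6 = (1/(-4) + (-5)²) - 7*6 = (-¼ + 25) - 42 = 99/4 - 42 = -69/4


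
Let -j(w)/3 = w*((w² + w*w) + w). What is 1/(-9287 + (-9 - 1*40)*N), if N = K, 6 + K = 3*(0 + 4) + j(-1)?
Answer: -1/9728 ≈ -0.00010280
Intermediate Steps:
j(w) = -3*w*(w + 2*w²) (j(w) = -3*w*((w² + w*w) + w) = -3*w*((w² + w²) + w) = -3*w*(2*w² + w) = -3*w*(w + 2*w²))
K = 9 (K = -6 + (3*(0 + 4) + (-1)²*(-3 - 6*(-1))) = -6 + (3*4 + 1*(-3 + 6)) = -6 + (12 + 1*3) = -6 + (12 + 3) = -6 + 15 = 9)
N = 9
1/(-9287 + (-9 - 1*40)*N) = 1/(-9287 + (-9 - 1*40)*9) = 1/(-9287 + (-9 - 40)*9) = 1/(-9287 - 49*9) = 1/(-9287 - 441) = 1/(-9728) = -1/9728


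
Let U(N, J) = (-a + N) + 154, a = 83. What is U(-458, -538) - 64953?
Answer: -65340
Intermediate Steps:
U(N, J) = 71 + N (U(N, J) = (-1*83 + N) + 154 = (-83 + N) + 154 = 71 + N)
U(-458, -538) - 64953 = (71 - 458) - 64953 = -387 - 64953 = -65340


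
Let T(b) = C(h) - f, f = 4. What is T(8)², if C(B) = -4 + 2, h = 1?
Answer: 36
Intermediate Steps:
C(B) = -2
T(b) = -6 (T(b) = -2 - 1*4 = -2 - 4 = -6)
T(8)² = (-6)² = 36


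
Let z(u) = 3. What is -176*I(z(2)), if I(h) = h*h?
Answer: -1584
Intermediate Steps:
I(h) = h**2
-176*I(z(2)) = -176*3**2 = -176*9 = -1584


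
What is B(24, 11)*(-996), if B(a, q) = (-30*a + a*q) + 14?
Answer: 440232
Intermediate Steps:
B(a, q) = 14 - 30*a + a*q
B(24, 11)*(-996) = (14 - 30*24 + 24*11)*(-996) = (14 - 720 + 264)*(-996) = -442*(-996) = 440232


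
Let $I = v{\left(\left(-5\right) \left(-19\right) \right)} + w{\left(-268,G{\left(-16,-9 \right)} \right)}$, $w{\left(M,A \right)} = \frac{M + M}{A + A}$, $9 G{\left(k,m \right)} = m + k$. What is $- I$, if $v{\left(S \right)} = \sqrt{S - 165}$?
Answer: $- \frac{2412}{25} - i \sqrt{70} \approx -96.48 - 8.3666 i$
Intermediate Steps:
$G{\left(k,m \right)} = \frac{k}{9} + \frac{m}{9}$ ($G{\left(k,m \right)} = \frac{m + k}{9} = \frac{k + m}{9} = \frac{k}{9} + \frac{m}{9}$)
$v{\left(S \right)} = \sqrt{-165 + S}$
$w{\left(M,A \right)} = \frac{M}{A}$ ($w{\left(M,A \right)} = \frac{2 M}{2 A} = 2 M \frac{1}{2 A} = \frac{M}{A}$)
$I = \frac{2412}{25} + i \sqrt{70}$ ($I = \sqrt{-165 - -95} - \frac{268}{\frac{1}{9} \left(-16\right) + \frac{1}{9} \left(-9\right)} = \sqrt{-165 + 95} - \frac{268}{- \frac{16}{9} - 1} = \sqrt{-70} - \frac{268}{- \frac{25}{9}} = i \sqrt{70} - - \frac{2412}{25} = i \sqrt{70} + \frac{2412}{25} = \frac{2412}{25} + i \sqrt{70} \approx 96.48 + 8.3666 i$)
$- I = - (\frac{2412}{25} + i \sqrt{70}) = - \frac{2412}{25} - i \sqrt{70}$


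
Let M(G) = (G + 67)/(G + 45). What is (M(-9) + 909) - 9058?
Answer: -146653/18 ≈ -8147.4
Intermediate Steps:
M(G) = (67 + G)/(45 + G)
(M(-9) + 909) - 9058 = ((67 - 9)/(45 - 9) + 909) - 9058 = (58/36 + 909) - 9058 = ((1/36)*58 + 909) - 9058 = (29/18 + 909) - 9058 = 16391/18 - 9058 = -146653/18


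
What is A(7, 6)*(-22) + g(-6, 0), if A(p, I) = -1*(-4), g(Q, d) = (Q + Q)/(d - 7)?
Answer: -604/7 ≈ -86.286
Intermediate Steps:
g(Q, d) = 2*Q/(-7 + d) (g(Q, d) = (2*Q)/(-7 + d) = 2*Q/(-7 + d))
A(p, I) = 4
A(7, 6)*(-22) + g(-6, 0) = 4*(-22) + 2*(-6)/(-7 + 0) = -88 + 2*(-6)/(-7) = -88 + 2*(-6)*(-1/7) = -88 + 12/7 = -604/7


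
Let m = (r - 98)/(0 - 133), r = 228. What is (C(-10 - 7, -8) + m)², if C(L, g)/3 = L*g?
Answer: 2930489956/17689 ≈ 1.6567e+5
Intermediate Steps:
C(L, g) = 3*L*g (C(L, g) = 3*(L*g) = 3*L*g)
m = -130/133 (m = (228 - 98)/(0 - 133) = 130/(-133) = 130*(-1/133) = -130/133 ≈ -0.97744)
(C(-10 - 7, -8) + m)² = (3*(-10 - 7)*(-8) - 130/133)² = (3*(-17)*(-8) - 130/133)² = (408 - 130/133)² = (54134/133)² = 2930489956/17689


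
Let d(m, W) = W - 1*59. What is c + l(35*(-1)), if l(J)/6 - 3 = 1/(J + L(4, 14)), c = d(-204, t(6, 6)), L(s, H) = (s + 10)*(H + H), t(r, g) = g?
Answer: -4163/119 ≈ -34.983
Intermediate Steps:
L(s, H) = 2*H*(10 + s) (L(s, H) = (10 + s)*(2*H) = 2*H*(10 + s))
d(m, W) = -59 + W (d(m, W) = W - 59 = -59 + W)
c = -53 (c = -59 + 6 = -53)
l(J) = 18 + 6/(392 + J) (l(J) = 18 + 6/(J + 2*14*(10 + 4)) = 18 + 6/(J + 2*14*14) = 18 + 6/(J + 392) = 18 + 6/(392 + J))
c + l(35*(-1)) = -53 + 6*(1177 + 3*(35*(-1)))/(392 + 35*(-1)) = -53 + 6*(1177 + 3*(-35))/(392 - 35) = -53 + 6*(1177 - 105)/357 = -53 + 6*(1/357)*1072 = -53 + 2144/119 = -4163/119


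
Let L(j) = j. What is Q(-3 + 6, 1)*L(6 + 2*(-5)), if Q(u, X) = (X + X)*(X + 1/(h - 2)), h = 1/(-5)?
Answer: -48/11 ≈ -4.3636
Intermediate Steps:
h = -⅕ ≈ -0.20000
Q(u, X) = 2*X*(-5/11 + X) (Q(u, X) = (X + X)*(X + 1/(-⅕ - 2)) = (2*X)*(X + 1/(-11/5)) = (2*X)*(X - 5/11) = (2*X)*(-5/11 + X) = 2*X*(-5/11 + X))
Q(-3 + 6, 1)*L(6 + 2*(-5)) = ((2/11)*1*(-5 + 11*1))*(6 + 2*(-5)) = ((2/11)*1*(-5 + 11))*(6 - 10) = ((2/11)*1*6)*(-4) = (12/11)*(-4) = -48/11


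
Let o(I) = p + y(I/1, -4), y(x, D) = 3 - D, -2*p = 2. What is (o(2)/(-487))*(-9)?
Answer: 54/487 ≈ 0.11088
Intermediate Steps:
p = -1 (p = -½*2 = -1)
o(I) = 6 (o(I) = -1 + (3 - 1*(-4)) = -1 + (3 + 4) = -1 + 7 = 6)
(o(2)/(-487))*(-9) = (6/(-487))*(-9) = (6*(-1/487))*(-9) = -6/487*(-9) = 54/487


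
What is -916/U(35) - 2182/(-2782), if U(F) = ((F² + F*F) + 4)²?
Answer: 1642213600/2094190839 ≈ 0.78418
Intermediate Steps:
U(F) = (4 + 2*F²)² (U(F) = ((F² + F²) + 4)² = (2*F² + 4)² = (4 + 2*F²)²)
-916/U(35) - 2182/(-2782) = -916*1/(4*(2 + 35²)²) - 2182/(-2782) = -916*1/(4*(2 + 1225)²) - 2182*(-1/2782) = -916/(4*1227²) + 1091/1391 = -916/(4*1505529) + 1091/1391 = -916/6022116 + 1091/1391 = -916*1/6022116 + 1091/1391 = -229/1505529 + 1091/1391 = 1642213600/2094190839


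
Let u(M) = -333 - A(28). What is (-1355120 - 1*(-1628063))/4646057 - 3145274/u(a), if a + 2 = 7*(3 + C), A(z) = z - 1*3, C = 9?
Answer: 7306609999106/831644203 ≈ 8785.7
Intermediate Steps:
A(z) = -3 + z (A(z) = z - 3 = -3 + z)
a = 82 (a = -2 + 7*(3 + 9) = -2 + 7*12 = -2 + 84 = 82)
u(M) = -358 (u(M) = -333 - (-3 + 28) = -333 - 1*25 = -333 - 25 = -358)
(-1355120 - 1*(-1628063))/4646057 - 3145274/u(a) = (-1355120 - 1*(-1628063))/4646057 - 3145274/(-358) = (-1355120 + 1628063)*(1/4646057) - 3145274*(-1/358) = 272943*(1/4646057) + 1572637/179 = 272943/4646057 + 1572637/179 = 7306609999106/831644203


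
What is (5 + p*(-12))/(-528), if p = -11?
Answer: -137/528 ≈ -0.25947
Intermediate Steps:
(5 + p*(-12))/(-528) = (5 - 11*(-12))/(-528) = (5 + 132)*(-1/528) = 137*(-1/528) = -137/528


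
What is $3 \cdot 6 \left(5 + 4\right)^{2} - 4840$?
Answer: $-3382$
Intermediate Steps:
$3 \cdot 6 \left(5 + 4\right)^{2} - 4840 = 18 \cdot 9^{2} - 4840 = 18 \cdot 81 - 4840 = 1458 - 4840 = -3382$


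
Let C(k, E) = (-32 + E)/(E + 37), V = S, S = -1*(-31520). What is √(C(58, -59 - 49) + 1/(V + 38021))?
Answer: √48069700325321/4937411 ≈ 1.4042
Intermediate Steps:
S = 31520
V = 31520
C(k, E) = (-32 + E)/(37 + E)
√(C(58, -59 - 49) + 1/(V + 38021)) = √((-32 + (-59 - 49))/(37 + (-59 - 49)) + 1/(31520 + 38021)) = √((-32 - 108)/(37 - 108) + 1/69541) = √(-140/(-71) + 1/69541) = √(-1/71*(-140) + 1/69541) = √(140/71 + 1/69541) = √(9735811/4937411) = √48069700325321/4937411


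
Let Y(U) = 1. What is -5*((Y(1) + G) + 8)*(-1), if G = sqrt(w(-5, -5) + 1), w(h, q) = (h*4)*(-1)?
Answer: 45 + 5*sqrt(21) ≈ 67.913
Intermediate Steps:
w(h, q) = -4*h (w(h, q) = (4*h)*(-1) = -4*h)
G = sqrt(21) (G = sqrt(-4*(-5) + 1) = sqrt(20 + 1) = sqrt(21) ≈ 4.5826)
-5*((Y(1) + G) + 8)*(-1) = -5*((1 + sqrt(21)) + 8)*(-1) = -5*(9 + sqrt(21))*(-1) = (-45 - 5*sqrt(21))*(-1) = 45 + 5*sqrt(21)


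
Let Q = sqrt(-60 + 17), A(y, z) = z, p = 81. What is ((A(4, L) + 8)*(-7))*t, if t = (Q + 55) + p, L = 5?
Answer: -12376 - 91*I*sqrt(43) ≈ -12376.0 - 596.73*I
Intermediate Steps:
Q = I*sqrt(43) (Q = sqrt(-43) = I*sqrt(43) ≈ 6.5574*I)
t = 136 + I*sqrt(43) (t = (I*sqrt(43) + 55) + 81 = (55 + I*sqrt(43)) + 81 = 136 + I*sqrt(43) ≈ 136.0 + 6.5574*I)
((A(4, L) + 8)*(-7))*t = ((5 + 8)*(-7))*(136 + I*sqrt(43)) = (13*(-7))*(136 + I*sqrt(43)) = -91*(136 + I*sqrt(43)) = -12376 - 91*I*sqrt(43)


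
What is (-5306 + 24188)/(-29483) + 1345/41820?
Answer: -149998121/246595812 ≈ -0.60828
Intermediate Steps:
(-5306 + 24188)/(-29483) + 1345/41820 = 18882*(-1/29483) + 1345*(1/41820) = -18882/29483 + 269/8364 = -149998121/246595812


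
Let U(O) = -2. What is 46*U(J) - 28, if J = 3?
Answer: -120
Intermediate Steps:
46*U(J) - 28 = 46*(-2) - 28 = -92 - 28 = -120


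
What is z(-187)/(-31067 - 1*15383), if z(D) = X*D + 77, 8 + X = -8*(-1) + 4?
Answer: 671/46450 ≈ 0.014446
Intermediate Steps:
X = 4 (X = -8 + (-8*(-1) + 4) = -8 + (8 + 4) = -8 + 12 = 4)
z(D) = 77 + 4*D (z(D) = 4*D + 77 = 77 + 4*D)
z(-187)/(-31067 - 1*15383) = (77 + 4*(-187))/(-31067 - 1*15383) = (77 - 748)/(-31067 - 15383) = -671/(-46450) = -671*(-1/46450) = 671/46450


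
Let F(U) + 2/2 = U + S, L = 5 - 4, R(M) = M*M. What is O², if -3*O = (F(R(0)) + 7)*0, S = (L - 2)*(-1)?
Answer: 0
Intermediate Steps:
R(M) = M²
L = 1
S = 1 (S = (1 - 2)*(-1) = -1*(-1) = 1)
F(U) = U (F(U) = -1 + (U + 1) = -1 + (1 + U) = U)
O = 0 (O = -(0² + 7)*0/3 = -(0 + 7)*0/3 = -7*0/3 = -⅓*0 = 0)
O² = 0² = 0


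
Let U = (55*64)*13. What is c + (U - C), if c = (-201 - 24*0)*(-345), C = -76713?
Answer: 191818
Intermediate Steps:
U = 45760 (U = 3520*13 = 45760)
c = 69345 (c = (-201 + 0)*(-345) = -201*(-345) = 69345)
c + (U - C) = 69345 + (45760 - 1*(-76713)) = 69345 + (45760 + 76713) = 69345 + 122473 = 191818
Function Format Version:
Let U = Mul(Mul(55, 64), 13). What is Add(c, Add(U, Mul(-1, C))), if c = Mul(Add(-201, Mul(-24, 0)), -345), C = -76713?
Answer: 191818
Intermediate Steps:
U = 45760 (U = Mul(3520, 13) = 45760)
c = 69345 (c = Mul(Add(-201, 0), -345) = Mul(-201, -345) = 69345)
Add(c, Add(U, Mul(-1, C))) = Add(69345, Add(45760, Mul(-1, -76713))) = Add(69345, Add(45760, 76713)) = Add(69345, 122473) = 191818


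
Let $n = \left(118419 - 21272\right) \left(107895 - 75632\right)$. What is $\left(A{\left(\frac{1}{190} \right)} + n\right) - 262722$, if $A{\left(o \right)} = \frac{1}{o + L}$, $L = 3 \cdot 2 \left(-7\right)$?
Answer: $\frac{25006113702091}{7979} \approx 3.134 \cdot 10^{9}$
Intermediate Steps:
$L = -42$ ($L = 6 \left(-7\right) = -42$)
$n = 3134253661$ ($n = 97147 \cdot 32263 = 3134253661$)
$A{\left(o \right)} = \frac{1}{-42 + o}$ ($A{\left(o \right)} = \frac{1}{o - 42} = \frac{1}{-42 + o}$)
$\left(A{\left(\frac{1}{190} \right)} + n\right) - 262722 = \left(\frac{1}{-42 + \frac{1}{190}} + 3134253661\right) - 262722 = \left(\frac{1}{- \frac{7979}{190}} + 3134253661\right) - 262722 = \left(- \frac{190}{7979} + 3134253661\right) - 262722 = \frac{25008209960929}{7979} - 262722 = \frac{25006113702091}{7979}$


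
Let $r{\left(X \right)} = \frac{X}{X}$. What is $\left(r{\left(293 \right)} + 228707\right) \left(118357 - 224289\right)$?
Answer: $-24227495856$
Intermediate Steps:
$r{\left(X \right)} = 1$
$\left(r{\left(293 \right)} + 228707\right) \left(118357 - 224289\right) = \left(1 + 228707\right) \left(118357 - 224289\right) = 228708 \left(-105932\right) = -24227495856$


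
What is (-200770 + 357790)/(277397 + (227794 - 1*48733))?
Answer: 78510/228229 ≈ 0.34400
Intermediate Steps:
(-200770 + 357790)/(277397 + (227794 - 1*48733)) = 157020/(277397 + (227794 - 48733)) = 157020/(277397 + 179061) = 157020/456458 = 157020*(1/456458) = 78510/228229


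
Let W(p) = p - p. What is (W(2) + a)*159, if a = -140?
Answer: -22260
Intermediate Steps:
W(p) = 0
(W(2) + a)*159 = (0 - 140)*159 = -140*159 = -22260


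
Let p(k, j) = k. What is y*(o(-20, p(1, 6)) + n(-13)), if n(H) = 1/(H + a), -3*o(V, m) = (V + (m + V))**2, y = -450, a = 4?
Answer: 228200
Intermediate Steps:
o(V, m) = -(m + 2*V)**2/3 (o(V, m) = -(V + (m + V))**2/3 = -(V + (V + m))**2/3 = -(m + 2*V)**2/3)
n(H) = 1/(4 + H) (n(H) = 1/(H + 4) = 1/(4 + H))
y*(o(-20, p(1, 6)) + n(-13)) = -450*(-(1 + 2*(-20))**2/3 + 1/(4 - 13)) = -450*(-(1 - 40)**2/3 + 1/(-9)) = -450*(-1/3*(-39)**2 - 1/9) = -450*(-1/3*1521 - 1/9) = -450*(-507 - 1/9) = -450*(-4564/9) = 228200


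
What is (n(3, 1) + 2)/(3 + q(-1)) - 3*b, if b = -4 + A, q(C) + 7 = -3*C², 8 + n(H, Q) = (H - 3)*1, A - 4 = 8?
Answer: -162/7 ≈ -23.143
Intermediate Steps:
A = 12 (A = 4 + 8 = 12)
n(H, Q) = -11 + H (n(H, Q) = -8 + (H - 3)*1 = -8 + (-3 + H)*1 = -8 + (-3 + H) = -11 + H)
q(C) = -7 - 3*C²
b = 8 (b = -4 + 12 = 8)
(n(3, 1) + 2)/(3 + q(-1)) - 3*b = ((-11 + 3) + 2)/(3 + (-7 - 3*(-1)²)) - 3*8 = (-8 + 2)/(3 + (-7 - 3*1)) - 24 = -6/(3 + (-7 - 3)) - 24 = -6/(3 - 10) - 24 = -6/(-7) - 24 = -6*(-⅐) - 24 = 6/7 - 24 = -162/7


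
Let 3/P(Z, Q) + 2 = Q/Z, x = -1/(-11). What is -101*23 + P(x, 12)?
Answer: -301987/130 ≈ -2323.0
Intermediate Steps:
x = 1/11 (x = -1*(-1/11) = 1/11 ≈ 0.090909)
P(Z, Q) = 3/(-2 + Q/Z)
-101*23 + P(x, 12) = -101*23 + 3*(1/11)/(12 - 2*1/11) = -2323 + 3*(1/11)/(12 - 2/11) = -2323 + 3*(1/11)/(130/11) = -2323 + 3*(1/11)*(11/130) = -2323 + 3/130 = -301987/130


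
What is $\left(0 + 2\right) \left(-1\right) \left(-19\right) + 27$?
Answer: $65$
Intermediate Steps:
$\left(0 + 2\right) \left(-1\right) \left(-19\right) + 27 = 2 \left(-1\right) \left(-19\right) + 27 = \left(-2\right) \left(-19\right) + 27 = 38 + 27 = 65$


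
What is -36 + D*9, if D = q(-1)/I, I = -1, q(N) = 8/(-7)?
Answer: -180/7 ≈ -25.714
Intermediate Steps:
q(N) = -8/7 (q(N) = 8*(-1/7) = -8/7)
D = 8/7 (D = -8/7/(-1) = -8/7*(-1) = 8/7 ≈ 1.1429)
-36 + D*9 = -36 + (8/7)*9 = -36 + 72/7 = -180/7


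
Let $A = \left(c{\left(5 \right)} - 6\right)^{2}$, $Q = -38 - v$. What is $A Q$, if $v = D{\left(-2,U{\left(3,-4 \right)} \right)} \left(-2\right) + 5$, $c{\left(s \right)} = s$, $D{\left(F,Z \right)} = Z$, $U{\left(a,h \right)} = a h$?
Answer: $-67$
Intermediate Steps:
$v = 29$ ($v = 3 \left(-4\right) \left(-2\right) + 5 = \left(-12\right) \left(-2\right) + 5 = 24 + 5 = 29$)
$Q = -67$ ($Q = -38 - 29 = -67$)
$A = 1$ ($A = \left(5 - 6\right)^{2} = \left(-1\right)^{2} = 1$)
$A Q = 1 \left(-67\right) = -67$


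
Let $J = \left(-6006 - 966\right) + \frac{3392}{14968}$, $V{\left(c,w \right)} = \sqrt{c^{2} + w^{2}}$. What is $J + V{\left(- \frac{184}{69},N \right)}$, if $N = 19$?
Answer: $- \frac{13044188}{1871} + \frac{\sqrt{3313}}{3} \approx -6952.6$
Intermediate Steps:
$J = - \frac{13044188}{1871}$ ($J = \left(-6006 - 966\right) + 3392 \cdot \frac{1}{14968} = -6972 + \frac{424}{1871} = - \frac{13044188}{1871} \approx -6971.8$)
$J + V{\left(- \frac{184}{69},N \right)} = - \frac{13044188}{1871} + \sqrt{\left(- \frac{184}{69}\right)^{2} + 19^{2}} = - \frac{13044188}{1871} + \sqrt{\left(\left(-184\right) \frac{1}{69}\right)^{2} + 361} = - \frac{13044188}{1871} + \sqrt{\left(- \frac{8}{3}\right)^{2} + 361} = - \frac{13044188}{1871} + \sqrt{\frac{64}{9} + 361} = - \frac{13044188}{1871} + \sqrt{\frac{3313}{9}} = - \frac{13044188}{1871} + \frac{\sqrt{3313}}{3}$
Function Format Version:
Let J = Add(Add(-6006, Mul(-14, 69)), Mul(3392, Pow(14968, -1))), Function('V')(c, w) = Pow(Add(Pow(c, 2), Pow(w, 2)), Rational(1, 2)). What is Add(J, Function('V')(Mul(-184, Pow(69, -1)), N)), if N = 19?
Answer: Add(Rational(-13044188, 1871), Mul(Rational(1, 3), Pow(3313, Rational(1, 2)))) ≈ -6952.6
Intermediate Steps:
J = Rational(-13044188, 1871) (J = Add(Add(-6006, -966), Mul(3392, Rational(1, 14968))) = Add(-6972, Rational(424, 1871)) = Rational(-13044188, 1871) ≈ -6971.8)
Add(J, Function('V')(Mul(-184, Pow(69, -1)), N)) = Add(Rational(-13044188, 1871), Pow(Add(Pow(Mul(-184, Pow(69, -1)), 2), Pow(19, 2)), Rational(1, 2))) = Add(Rational(-13044188, 1871), Pow(Add(Pow(Mul(-184, Rational(1, 69)), 2), 361), Rational(1, 2))) = Add(Rational(-13044188, 1871), Pow(Add(Pow(Rational(-8, 3), 2), 361), Rational(1, 2))) = Add(Rational(-13044188, 1871), Pow(Add(Rational(64, 9), 361), Rational(1, 2))) = Add(Rational(-13044188, 1871), Pow(Rational(3313, 9), Rational(1, 2))) = Add(Rational(-13044188, 1871), Mul(Rational(1, 3), Pow(3313, Rational(1, 2))))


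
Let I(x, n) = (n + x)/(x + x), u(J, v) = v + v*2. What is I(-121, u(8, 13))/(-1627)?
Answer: -41/196867 ≈ -0.00020826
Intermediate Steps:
u(J, v) = 3*v (u(J, v) = v + 2*v = 3*v)
I(x, n) = (n + x)/(2*x) (I(x, n) = (n + x)/((2*x)) = (n + x)*(1/(2*x)) = (n + x)/(2*x))
I(-121, u(8, 13))/(-1627) = ((½)*(3*13 - 121)/(-121))/(-1627) = ((½)*(-1/121)*(39 - 121))*(-1/1627) = ((½)*(-1/121)*(-82))*(-1/1627) = (41/121)*(-1/1627) = -41/196867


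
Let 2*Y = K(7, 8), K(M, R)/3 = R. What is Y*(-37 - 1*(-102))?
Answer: 780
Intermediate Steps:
K(M, R) = 3*R
Y = 12 (Y = (3*8)/2 = (½)*24 = 12)
Y*(-37 - 1*(-102)) = 12*(-37 - 1*(-102)) = 12*(-37 + 102) = 12*65 = 780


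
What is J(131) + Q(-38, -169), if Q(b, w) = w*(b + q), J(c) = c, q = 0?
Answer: 6553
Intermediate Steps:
Q(b, w) = b*w (Q(b, w) = w*(b + 0) = w*b = b*w)
J(131) + Q(-38, -169) = 131 - 38*(-169) = 131 + 6422 = 6553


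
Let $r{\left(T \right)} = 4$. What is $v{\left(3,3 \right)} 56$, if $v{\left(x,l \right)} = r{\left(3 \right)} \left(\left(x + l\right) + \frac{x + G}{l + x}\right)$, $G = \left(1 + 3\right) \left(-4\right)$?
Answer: $\frac{2576}{3} \approx 858.67$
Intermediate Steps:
$G = -16$ ($G = 4 \left(-4\right) = -16$)
$v{\left(x,l \right)} = 4 l + 4 x + \frac{4 \left(-16 + x\right)}{l + x}$ ($v{\left(x,l \right)} = 4 \left(\left(x + l\right) + \frac{x - 16}{l + x}\right) = 4 \left(\left(l + x\right) + \frac{-16 + x}{l + x}\right) = 4 \left(l + x + \frac{-16 + x}{l + x}\right) = 4 l + 4 x + \frac{4 \left(-16 + x\right)}{l + x}$)
$v{\left(3,3 \right)} 56 = \frac{4 \left(-16 + 3 + \left(3 + 3\right)^{2}\right)}{3 + 3} \cdot 56 = \frac{4 \left(-16 + 3 + 6^{2}\right)}{6} \cdot 56 = 4 \cdot \frac{1}{6} \left(-16 + 3 + 36\right) 56 = 4 \cdot \frac{1}{6} \cdot 23 \cdot 56 = \frac{46}{3} \cdot 56 = \frac{2576}{3}$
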